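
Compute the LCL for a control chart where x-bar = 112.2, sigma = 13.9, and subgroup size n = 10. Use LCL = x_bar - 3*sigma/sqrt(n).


LCL = 112.2 - 3 * 13.9 / sqrt(10)

99.01


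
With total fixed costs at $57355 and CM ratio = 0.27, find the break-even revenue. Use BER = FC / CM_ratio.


Formula: BER = Fixed Costs / Contribution Margin Ratio
BER = $57355 / 0.27
BER = $212425.93 (to the nearest cent)

$212425.93


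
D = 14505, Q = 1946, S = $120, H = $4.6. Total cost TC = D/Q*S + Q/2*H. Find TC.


TC = 14505/1946 * 120 + 1946/2 * 4.6

$5370.25


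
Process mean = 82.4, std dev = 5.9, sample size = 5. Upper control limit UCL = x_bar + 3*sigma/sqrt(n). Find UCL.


UCL = 82.4 + 3 * 5.9 / sqrt(5)

90.32


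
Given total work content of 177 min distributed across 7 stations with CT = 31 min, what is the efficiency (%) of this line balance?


Formula: Efficiency = Sum of Task Times / (N_stations * CT) * 100
Total station capacity = 7 stations * 31 min = 217 min
Efficiency = 177 / 217 * 100 = 81.6%

81.6%


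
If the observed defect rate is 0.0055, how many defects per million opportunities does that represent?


DPMO = defect_rate * 1000000 = 0.0055 * 1000000

5500


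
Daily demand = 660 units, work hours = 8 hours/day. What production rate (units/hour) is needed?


Formula: Production Rate = Daily Demand / Available Hours
Rate = 660 units/day / 8 hours/day
Rate = 82.5 units/hour

82.5 units/hour


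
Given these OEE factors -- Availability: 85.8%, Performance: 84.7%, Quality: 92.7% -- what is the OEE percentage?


Formula: OEE = Availability * Performance * Quality / 10000
A * P = 85.8% * 84.7% / 100 = 72.67%
OEE = 72.67% * 92.7% / 100 = 67.4%

67.4%


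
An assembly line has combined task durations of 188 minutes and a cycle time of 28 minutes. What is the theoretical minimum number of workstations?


Formula: N_min = ceil(Sum of Task Times / Cycle Time)
N_min = ceil(188 min / 28 min) = ceil(6.7143)
N_min = 7 stations

7


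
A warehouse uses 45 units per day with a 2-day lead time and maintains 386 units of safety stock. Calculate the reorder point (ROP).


Formula: ROP = (Daily Demand * Lead Time) + Safety Stock
Demand during lead time = 45 * 2 = 90 units
ROP = 90 + 386 = 476 units

476 units


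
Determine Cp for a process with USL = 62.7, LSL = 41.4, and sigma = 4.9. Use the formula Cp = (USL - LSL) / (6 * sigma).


Cp = (62.7 - 41.4) / (6 * 4.9)

0.72


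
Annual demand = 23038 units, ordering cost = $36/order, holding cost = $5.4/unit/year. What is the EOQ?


Formula: EOQ = sqrt(2 * D * S / H)
Numerator: 2 * 23038 * 36 = 1658736
2DS/H = 1658736 / 5.4 = 307173.3
EOQ = sqrt(307173.3) = 554.2 units

554.2 units


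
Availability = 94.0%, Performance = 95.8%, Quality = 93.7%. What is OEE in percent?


Formula: OEE = Availability * Performance * Quality / 10000
A * P = 94.0% * 95.8% / 100 = 90.05%
OEE = 90.05% * 93.7% / 100 = 84.4%

84.4%


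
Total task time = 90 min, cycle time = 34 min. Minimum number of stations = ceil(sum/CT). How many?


Formula: N_min = ceil(Sum of Task Times / Cycle Time)
N_min = ceil(90 min / 34 min) = ceil(2.6471)
N_min = 3 stations

3


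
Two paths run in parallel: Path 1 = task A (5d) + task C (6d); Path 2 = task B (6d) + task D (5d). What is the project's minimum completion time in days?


Path 1 = 5 + 6 = 11 days
Path 2 = 6 + 5 = 11 days
Duration = max(11, 11) = 11 days

11 days


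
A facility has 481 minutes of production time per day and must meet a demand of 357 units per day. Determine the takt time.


Formula: Takt Time = Available Production Time / Customer Demand
Takt = 481 min/day / 357 units/day
Takt = 1.35 min/unit

1.35 min/unit


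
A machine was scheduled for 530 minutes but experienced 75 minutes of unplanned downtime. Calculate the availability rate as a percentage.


Formula: Availability = (Planned Time - Downtime) / Planned Time * 100
Uptime = 530 - 75 = 455 min
Availability = 455 / 530 * 100 = 85.8%

85.8%


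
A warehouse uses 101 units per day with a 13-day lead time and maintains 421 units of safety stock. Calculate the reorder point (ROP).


Formula: ROP = (Daily Demand * Lead Time) + Safety Stock
Demand during lead time = 101 * 13 = 1313 units
ROP = 1313 + 421 = 1734 units

1734 units


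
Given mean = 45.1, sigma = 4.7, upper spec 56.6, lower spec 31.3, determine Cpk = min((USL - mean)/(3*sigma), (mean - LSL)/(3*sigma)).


Cpu = (56.6 - 45.1) / (3 * 4.7) = 0.82
Cpl = (45.1 - 31.3) / (3 * 4.7) = 0.98
Cpk = min(0.82, 0.98) = 0.82

0.82


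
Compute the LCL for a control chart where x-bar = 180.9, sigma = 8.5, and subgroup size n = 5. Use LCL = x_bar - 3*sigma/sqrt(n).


LCL = 180.9 - 3 * 8.5 / sqrt(5)

169.5


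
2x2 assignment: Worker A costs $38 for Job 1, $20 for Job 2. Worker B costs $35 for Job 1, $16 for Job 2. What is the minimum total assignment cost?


Option 1: A->1 + B->2 = $38 + $16 = $54
Option 2: A->2 + B->1 = $20 + $35 = $55
Min cost = min($54, $55) = $54

$54


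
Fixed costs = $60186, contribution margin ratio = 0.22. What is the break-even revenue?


Formula: BER = Fixed Costs / Contribution Margin Ratio
BER = $60186 / 0.22
BER = $273572.73 (to the nearest cent)

$273572.73


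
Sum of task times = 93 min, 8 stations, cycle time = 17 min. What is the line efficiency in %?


Formula: Efficiency = Sum of Task Times / (N_stations * CT) * 100
Total station capacity = 8 stations * 17 min = 136 min
Efficiency = 93 / 136 * 100 = 68.4%

68.4%


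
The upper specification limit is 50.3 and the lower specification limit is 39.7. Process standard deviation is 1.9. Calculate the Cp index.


Cp = (50.3 - 39.7) / (6 * 1.9)

0.93


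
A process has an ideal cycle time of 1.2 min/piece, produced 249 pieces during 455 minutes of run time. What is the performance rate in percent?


Formula: Performance = (Ideal CT * Total Count) / Run Time * 100
Ideal output time = 1.2 * 249 = 298.8 min
Performance = 298.8 / 455 * 100 = 65.7%

65.7%


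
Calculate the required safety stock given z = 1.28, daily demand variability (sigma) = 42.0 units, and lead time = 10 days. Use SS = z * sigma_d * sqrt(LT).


Formula: SS = z * sigma_d * sqrt(LT)
sqrt(LT) = sqrt(10) = 3.1623
SS = 1.28 * 42.0 * 3.1623
SS = 170.0 units

170.0 units


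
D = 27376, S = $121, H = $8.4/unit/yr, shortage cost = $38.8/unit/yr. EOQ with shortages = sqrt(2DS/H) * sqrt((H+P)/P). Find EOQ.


Formula: EOQ* = sqrt(2DS/H) * sqrt((H+P)/P)
Base EOQ = sqrt(2*27376*121/8.4) = 888.08 units
Correction = sqrt((8.4+38.8)/38.8) = 1.10295
EOQ* = 888.08 * 1.10295 = 979.5 units

979.5 units


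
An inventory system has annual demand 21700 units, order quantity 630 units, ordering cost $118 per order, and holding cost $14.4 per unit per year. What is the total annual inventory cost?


TC = 21700/630 * 118 + 630/2 * 14.4

$8600.44


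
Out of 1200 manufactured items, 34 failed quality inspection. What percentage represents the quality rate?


Formula: Quality Rate = Good Pieces / Total Pieces * 100
Good pieces = 1200 - 34 = 1166
QR = 1166 / 1200 * 100 = 97.2%

97.2%


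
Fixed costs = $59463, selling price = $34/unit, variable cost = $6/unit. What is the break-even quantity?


Formula: BEQ = Fixed Costs / (Price - Variable Cost)
Contribution margin = $34 - $6 = $28/unit
BEQ = ceil($59463 / $28/unit) = ceil(2123.68) = 2124 units

2124 units


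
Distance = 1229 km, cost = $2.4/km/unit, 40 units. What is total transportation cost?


TC = dist * cost * units = 1229 * 2.4 * 40 = $117984.00

$117984.00


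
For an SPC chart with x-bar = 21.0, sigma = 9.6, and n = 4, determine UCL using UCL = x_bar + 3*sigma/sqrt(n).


UCL = 21.0 + 3 * 9.6 / sqrt(4)

35.4


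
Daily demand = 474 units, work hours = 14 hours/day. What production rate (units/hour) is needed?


Formula: Production Rate = Daily Demand / Available Hours
Rate = 474 units/day / 14 hours/day
Rate = 33.9 units/hour

33.9 units/hour


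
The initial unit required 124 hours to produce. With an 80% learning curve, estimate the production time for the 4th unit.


Formula: T_n = T_1 * (learning_rate)^(log2(n)) where learning_rate = rate/100
Doublings = log2(4) = 2
T_n = 124 * 0.8^2
T_n = 124 * 0.64 = 79.4 hours

79.4 hours


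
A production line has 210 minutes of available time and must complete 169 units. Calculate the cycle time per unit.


Formula: CT = Available Time / Number of Units
CT = 210 min / 169 units
CT = 1.24 min/unit

1.24 min/unit


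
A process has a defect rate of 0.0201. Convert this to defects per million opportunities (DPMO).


DPMO = defect_rate * 1000000 = 0.0201 * 1000000

20100


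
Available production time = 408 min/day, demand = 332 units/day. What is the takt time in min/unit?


Formula: Takt Time = Available Production Time / Customer Demand
Takt = 408 min/day / 332 units/day
Takt = 1.23 min/unit

1.23 min/unit


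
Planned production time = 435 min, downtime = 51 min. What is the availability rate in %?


Formula: Availability = (Planned Time - Downtime) / Planned Time * 100
Uptime = 435 - 51 = 384 min
Availability = 384 / 435 * 100 = 88.3%

88.3%


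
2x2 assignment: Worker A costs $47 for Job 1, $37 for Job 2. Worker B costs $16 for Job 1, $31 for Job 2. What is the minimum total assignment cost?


Option 1: A->1 + B->2 = $47 + $31 = $78
Option 2: A->2 + B->1 = $37 + $16 = $53
Min cost = min($78, $53) = $53

$53


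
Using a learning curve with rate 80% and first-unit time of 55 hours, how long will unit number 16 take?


Formula: T_n = T_1 * (learning_rate)^(log2(n)) where learning_rate = rate/100
Doublings = log2(16) = 4
T_n = 55 * 0.8^4
T_n = 55 * 0.4096 = 22.5 hours

22.5 hours


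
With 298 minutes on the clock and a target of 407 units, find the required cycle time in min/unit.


Formula: CT = Available Time / Number of Units
CT = 298 min / 407 units
CT = 0.73 min/unit

0.73 min/unit


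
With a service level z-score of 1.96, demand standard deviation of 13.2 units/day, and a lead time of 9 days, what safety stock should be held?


Formula: SS = z * sigma_d * sqrt(LT)
sqrt(LT) = sqrt(9) = 3.0
SS = 1.96 * 13.2 * 3.0
SS = 77.6 units

77.6 units


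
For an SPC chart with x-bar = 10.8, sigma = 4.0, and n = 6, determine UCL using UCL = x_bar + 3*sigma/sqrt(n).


UCL = 10.8 + 3 * 4.0 / sqrt(6)

15.7


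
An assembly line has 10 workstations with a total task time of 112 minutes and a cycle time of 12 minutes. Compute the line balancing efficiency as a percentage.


Formula: Efficiency = Sum of Task Times / (N_stations * CT) * 100
Total station capacity = 10 stations * 12 min = 120 min
Efficiency = 112 / 120 * 100 = 93.3%

93.3%


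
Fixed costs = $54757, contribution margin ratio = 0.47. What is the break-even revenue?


Formula: BER = Fixed Costs / Contribution Margin Ratio
BER = $54757 / 0.47
BER = $116504.26 (to the nearest cent)

$116504.26


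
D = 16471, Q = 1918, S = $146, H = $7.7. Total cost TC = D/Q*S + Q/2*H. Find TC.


TC = 16471/1918 * 146 + 1918/2 * 7.7

$8638.09


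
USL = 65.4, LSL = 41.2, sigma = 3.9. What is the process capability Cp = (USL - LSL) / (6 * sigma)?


Cp = (65.4 - 41.2) / (6 * 3.9)

1.03


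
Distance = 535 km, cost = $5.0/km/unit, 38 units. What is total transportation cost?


TC = dist * cost * units = 535 * 5.0 * 38 = $101650.00

$101650.00


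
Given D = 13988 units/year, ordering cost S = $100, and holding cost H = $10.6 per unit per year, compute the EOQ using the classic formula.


Formula: EOQ = sqrt(2 * D * S / H)
Numerator: 2 * 13988 * 100 = 2797600
2DS/H = 2797600 / 10.6 = 263924.5
EOQ = sqrt(263924.5) = 513.7 units

513.7 units


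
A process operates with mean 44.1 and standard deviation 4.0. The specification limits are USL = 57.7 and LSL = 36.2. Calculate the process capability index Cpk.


Cpu = (57.7 - 44.1) / (3 * 4.0) = 1.13
Cpl = (44.1 - 36.2) / (3 * 4.0) = 0.66
Cpk = min(1.13, 0.66) = 0.66

0.66


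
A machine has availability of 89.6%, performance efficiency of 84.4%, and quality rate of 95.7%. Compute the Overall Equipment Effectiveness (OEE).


Formula: OEE = Availability * Performance * Quality / 10000
A * P = 89.6% * 84.4% / 100 = 75.62%
OEE = 75.62% * 95.7% / 100 = 72.4%

72.4%


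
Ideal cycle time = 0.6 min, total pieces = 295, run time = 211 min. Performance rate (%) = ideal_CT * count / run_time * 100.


Formula: Performance = (Ideal CT * Total Count) / Run Time * 100
Ideal output time = 0.6 * 295 = 177.0 min
Performance = 177.0 / 211 * 100 = 83.9%

83.9%


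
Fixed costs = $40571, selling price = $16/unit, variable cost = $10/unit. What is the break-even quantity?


Formula: BEQ = Fixed Costs / (Price - Variable Cost)
Contribution margin = $16 - $10 = $6/unit
BEQ = ceil($40571 / $6/unit) = ceil(6761.83) = 6762 units

6762 units


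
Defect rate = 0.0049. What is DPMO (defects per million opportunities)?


DPMO = defect_rate * 1000000 = 0.0049 * 1000000

4900


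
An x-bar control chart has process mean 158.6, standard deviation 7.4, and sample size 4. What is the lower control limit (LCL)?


LCL = 158.6 - 3 * 7.4 / sqrt(4)

147.5


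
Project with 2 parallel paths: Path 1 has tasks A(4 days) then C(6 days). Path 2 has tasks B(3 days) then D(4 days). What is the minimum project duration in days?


Path 1 = 4 + 6 = 10 days
Path 2 = 3 + 4 = 7 days
Duration = max(10, 7) = 10 days

10 days


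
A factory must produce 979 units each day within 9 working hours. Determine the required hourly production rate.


Formula: Production Rate = Daily Demand / Available Hours
Rate = 979 units/day / 9 hours/day
Rate = 108.8 units/hour

108.8 units/hour


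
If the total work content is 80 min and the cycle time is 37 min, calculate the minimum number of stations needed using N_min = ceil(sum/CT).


Formula: N_min = ceil(Sum of Task Times / Cycle Time)
N_min = ceil(80 min / 37 min) = ceil(2.1622)
N_min = 3 stations

3


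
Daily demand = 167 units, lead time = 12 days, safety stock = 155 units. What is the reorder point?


Formula: ROP = (Daily Demand * Lead Time) + Safety Stock
Demand during lead time = 167 * 12 = 2004 units
ROP = 2004 + 155 = 2159 units

2159 units


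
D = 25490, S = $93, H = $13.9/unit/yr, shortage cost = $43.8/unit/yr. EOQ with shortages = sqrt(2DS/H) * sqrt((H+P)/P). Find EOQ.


Formula: EOQ* = sqrt(2DS/H) * sqrt((H+P)/P)
Base EOQ = sqrt(2*25490*93/13.9) = 584.03 units
Correction = sqrt((13.9+43.8)/43.8) = 1.14776
EOQ* = 584.03 * 1.14776 = 670.3 units

670.3 units


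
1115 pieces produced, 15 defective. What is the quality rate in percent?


Formula: Quality Rate = Good Pieces / Total Pieces * 100
Good pieces = 1115 - 15 = 1100
QR = 1100 / 1115 * 100 = 98.7%

98.7%


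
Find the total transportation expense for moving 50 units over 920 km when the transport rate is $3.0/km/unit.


TC = dist * cost * units = 920 * 3.0 * 50 = $138000.00

$138000.00


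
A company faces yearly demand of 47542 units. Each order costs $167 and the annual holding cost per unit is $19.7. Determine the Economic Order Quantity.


Formula: EOQ = sqrt(2 * D * S / H)
Numerator: 2 * 47542 * 167 = 15879028
2DS/H = 15879028 / 19.7 = 806042.0
EOQ = sqrt(806042.0) = 897.8 units

897.8 units


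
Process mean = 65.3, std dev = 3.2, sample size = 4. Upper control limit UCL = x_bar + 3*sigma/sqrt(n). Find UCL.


UCL = 65.3 + 3 * 3.2 / sqrt(4)

70.1


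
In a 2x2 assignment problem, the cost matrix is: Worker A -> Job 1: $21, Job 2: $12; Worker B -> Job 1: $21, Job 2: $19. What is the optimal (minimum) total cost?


Option 1: A->1 + B->2 = $21 + $19 = $40
Option 2: A->2 + B->1 = $12 + $21 = $33
Min cost = min($40, $33) = $33

$33


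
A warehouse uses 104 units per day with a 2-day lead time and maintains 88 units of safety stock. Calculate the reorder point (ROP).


Formula: ROP = (Daily Demand * Lead Time) + Safety Stock
Demand during lead time = 104 * 2 = 208 units
ROP = 208 + 88 = 296 units

296 units


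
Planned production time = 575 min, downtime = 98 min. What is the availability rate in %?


Formula: Availability = (Planned Time - Downtime) / Planned Time * 100
Uptime = 575 - 98 = 477 min
Availability = 477 / 575 * 100 = 83.0%

83.0%


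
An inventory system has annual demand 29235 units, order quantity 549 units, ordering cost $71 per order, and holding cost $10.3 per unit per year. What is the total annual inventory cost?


TC = 29235/549 * 71 + 549/2 * 10.3

$6608.20


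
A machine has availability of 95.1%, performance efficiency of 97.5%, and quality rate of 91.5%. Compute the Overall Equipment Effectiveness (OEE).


Formula: OEE = Availability * Performance * Quality / 10000
A * P = 95.1% * 97.5% / 100 = 92.72%
OEE = 92.72% * 91.5% / 100 = 84.8%

84.8%


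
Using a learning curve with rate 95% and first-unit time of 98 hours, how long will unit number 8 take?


Formula: T_n = T_1 * (learning_rate)^(log2(n)) where learning_rate = rate/100
Doublings = log2(8) = 3
T_n = 98 * 0.95^3
T_n = 98 * 0.8574 = 84.0 hours

84.0 hours


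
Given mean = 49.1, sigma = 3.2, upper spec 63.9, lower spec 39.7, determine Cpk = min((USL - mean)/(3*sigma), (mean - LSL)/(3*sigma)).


Cpu = (63.9 - 49.1) / (3 * 3.2) = 1.54
Cpl = (49.1 - 39.7) / (3 * 3.2) = 0.98
Cpk = min(1.54, 0.98) = 0.98

0.98


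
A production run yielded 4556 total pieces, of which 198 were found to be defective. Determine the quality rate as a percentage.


Formula: Quality Rate = Good Pieces / Total Pieces * 100
Good pieces = 4556 - 198 = 4358
QR = 4358 / 4556 * 100 = 95.7%

95.7%


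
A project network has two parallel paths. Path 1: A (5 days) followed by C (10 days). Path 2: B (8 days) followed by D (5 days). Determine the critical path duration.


Path 1 = 5 + 10 = 15 days
Path 2 = 8 + 5 = 13 days
Duration = max(15, 13) = 15 days

15 days


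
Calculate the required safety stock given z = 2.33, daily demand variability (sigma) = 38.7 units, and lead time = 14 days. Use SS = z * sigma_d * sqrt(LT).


Formula: SS = z * sigma_d * sqrt(LT)
sqrt(LT) = sqrt(14) = 3.7417
SS = 2.33 * 38.7 * 3.7417
SS = 337.4 units

337.4 units


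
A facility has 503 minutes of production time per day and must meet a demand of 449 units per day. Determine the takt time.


Formula: Takt Time = Available Production Time / Customer Demand
Takt = 503 min/day / 449 units/day
Takt = 1.12 min/unit

1.12 min/unit


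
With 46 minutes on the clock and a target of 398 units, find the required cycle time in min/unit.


Formula: CT = Available Time / Number of Units
CT = 46 min / 398 units
CT = 0.12 min/unit

0.12 min/unit


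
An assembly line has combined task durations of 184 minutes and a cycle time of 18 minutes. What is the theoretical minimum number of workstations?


Formula: N_min = ceil(Sum of Task Times / Cycle Time)
N_min = ceil(184 min / 18 min) = ceil(10.2222)
N_min = 11 stations

11


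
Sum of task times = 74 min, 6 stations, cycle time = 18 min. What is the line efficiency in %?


Formula: Efficiency = Sum of Task Times / (N_stations * CT) * 100
Total station capacity = 6 stations * 18 min = 108 min
Efficiency = 74 / 108 * 100 = 68.5%

68.5%


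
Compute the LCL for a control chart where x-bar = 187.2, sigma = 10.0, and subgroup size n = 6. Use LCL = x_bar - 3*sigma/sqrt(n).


LCL = 187.2 - 3 * 10.0 / sqrt(6)

174.95


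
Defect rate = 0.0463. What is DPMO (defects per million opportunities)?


DPMO = defect_rate * 1000000 = 0.0463 * 1000000

46300


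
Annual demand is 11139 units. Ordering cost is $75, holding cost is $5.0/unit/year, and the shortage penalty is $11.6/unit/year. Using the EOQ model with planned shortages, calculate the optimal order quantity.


Formula: EOQ* = sqrt(2DS/H) * sqrt((H+P)/P)
Base EOQ = sqrt(2*11139*75/5.0) = 578.07 units
Correction = sqrt((5.0+11.6)/11.6) = 1.19626
EOQ* = 578.07 * 1.19626 = 691.5 units

691.5 units


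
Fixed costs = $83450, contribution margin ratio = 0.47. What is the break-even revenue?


Formula: BER = Fixed Costs / Contribution Margin Ratio
BER = $83450 / 0.47
BER = $177553.19 (to the nearest cent)

$177553.19


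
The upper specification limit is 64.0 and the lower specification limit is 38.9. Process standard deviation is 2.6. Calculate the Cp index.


Cp = (64.0 - 38.9) / (6 * 2.6)

1.61


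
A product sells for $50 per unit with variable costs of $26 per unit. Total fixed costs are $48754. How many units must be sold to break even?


Formula: BEQ = Fixed Costs / (Price - Variable Cost)
Contribution margin = $50 - $26 = $24/unit
BEQ = ceil($48754 / $24/unit) = ceil(2031.42) = 2032 units

2032 units


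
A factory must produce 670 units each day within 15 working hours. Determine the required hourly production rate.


Formula: Production Rate = Daily Demand / Available Hours
Rate = 670 units/day / 15 hours/day
Rate = 44.7 units/hour

44.7 units/hour


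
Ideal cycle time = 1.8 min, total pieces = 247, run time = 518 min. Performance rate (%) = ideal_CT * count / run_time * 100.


Formula: Performance = (Ideal CT * Total Count) / Run Time * 100
Ideal output time = 1.8 * 247 = 444.6 min
Performance = 444.6 / 518 * 100 = 85.8%

85.8%


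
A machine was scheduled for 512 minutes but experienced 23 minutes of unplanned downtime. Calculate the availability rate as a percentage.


Formula: Availability = (Planned Time - Downtime) / Planned Time * 100
Uptime = 512 - 23 = 489 min
Availability = 489 / 512 * 100 = 95.5%

95.5%


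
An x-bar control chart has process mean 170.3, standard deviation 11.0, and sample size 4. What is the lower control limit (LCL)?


LCL = 170.3 - 3 * 11.0 / sqrt(4)

153.8


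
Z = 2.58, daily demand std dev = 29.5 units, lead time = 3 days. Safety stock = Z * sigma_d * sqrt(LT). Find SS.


Formula: SS = z * sigma_d * sqrt(LT)
sqrt(LT) = sqrt(3) = 1.7321
SS = 2.58 * 29.5 * 1.7321
SS = 131.8 units

131.8 units


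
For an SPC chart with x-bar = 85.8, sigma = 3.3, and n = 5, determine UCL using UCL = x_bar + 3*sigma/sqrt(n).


UCL = 85.8 + 3 * 3.3 / sqrt(5)

90.23


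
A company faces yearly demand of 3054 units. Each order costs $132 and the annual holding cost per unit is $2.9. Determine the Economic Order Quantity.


Formula: EOQ = sqrt(2 * D * S / H)
Numerator: 2 * 3054 * 132 = 806256
2DS/H = 806256 / 2.9 = 278019.3
EOQ = sqrt(278019.3) = 527.3 units

527.3 units


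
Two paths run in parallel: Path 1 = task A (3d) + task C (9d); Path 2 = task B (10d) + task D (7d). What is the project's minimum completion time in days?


Path 1 = 3 + 9 = 12 days
Path 2 = 10 + 7 = 17 days
Duration = max(12, 17) = 17 days

17 days


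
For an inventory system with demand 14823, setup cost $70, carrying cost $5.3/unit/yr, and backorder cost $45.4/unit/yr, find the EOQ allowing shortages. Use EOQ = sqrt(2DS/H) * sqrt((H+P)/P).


Formula: EOQ* = sqrt(2DS/H) * sqrt((H+P)/P)
Base EOQ = sqrt(2*14823*70/5.3) = 625.74 units
Correction = sqrt((5.3+45.4)/45.4) = 1.05676
EOQ* = 625.74 * 1.05676 = 661.3 units

661.3 units


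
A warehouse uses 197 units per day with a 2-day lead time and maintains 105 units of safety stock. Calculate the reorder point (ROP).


Formula: ROP = (Daily Demand * Lead Time) + Safety Stock
Demand during lead time = 197 * 2 = 394 units
ROP = 394 + 105 = 499 units

499 units


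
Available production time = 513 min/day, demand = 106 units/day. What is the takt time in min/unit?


Formula: Takt Time = Available Production Time / Customer Demand
Takt = 513 min/day / 106 units/day
Takt = 4.84 min/unit

4.84 min/unit


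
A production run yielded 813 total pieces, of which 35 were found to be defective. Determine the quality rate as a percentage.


Formula: Quality Rate = Good Pieces / Total Pieces * 100
Good pieces = 813 - 35 = 778
QR = 778 / 813 * 100 = 95.7%

95.7%


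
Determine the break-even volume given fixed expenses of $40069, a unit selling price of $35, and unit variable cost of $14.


Formula: BEQ = Fixed Costs / (Price - Variable Cost)
Contribution margin = $35 - $14 = $21/unit
BEQ = ceil($40069 / $21/unit) = ceil(1908.05) = 1909 units

1909 units


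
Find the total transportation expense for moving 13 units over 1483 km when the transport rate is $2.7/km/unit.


TC = dist * cost * units = 1483 * 2.7 * 13 = $52053.30

$52053.30


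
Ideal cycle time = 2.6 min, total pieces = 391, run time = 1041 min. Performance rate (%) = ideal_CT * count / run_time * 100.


Formula: Performance = (Ideal CT * Total Count) / Run Time * 100
Ideal output time = 2.6 * 391 = 1016.6 min
Performance = 1016.6 / 1041 * 100 = 97.7%

97.7%


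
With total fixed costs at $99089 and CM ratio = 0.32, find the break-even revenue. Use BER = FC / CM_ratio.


Formula: BER = Fixed Costs / Contribution Margin Ratio
BER = $99089 / 0.32
BER = $309653.13 (to the nearest cent)

$309653.13


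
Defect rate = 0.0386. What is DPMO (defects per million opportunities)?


DPMO = defect_rate * 1000000 = 0.0386 * 1000000

38600


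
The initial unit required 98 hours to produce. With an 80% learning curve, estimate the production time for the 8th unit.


Formula: T_n = T_1 * (learning_rate)^(log2(n)) where learning_rate = rate/100
Doublings = log2(8) = 3
T_n = 98 * 0.8^3
T_n = 98 * 0.512 = 50.2 hours

50.2 hours


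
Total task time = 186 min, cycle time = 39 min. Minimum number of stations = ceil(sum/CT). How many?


Formula: N_min = ceil(Sum of Task Times / Cycle Time)
N_min = ceil(186 min / 39 min) = ceil(4.7692)
N_min = 5 stations

5


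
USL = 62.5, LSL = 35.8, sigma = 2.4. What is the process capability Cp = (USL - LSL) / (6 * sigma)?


Cp = (62.5 - 35.8) / (6 * 2.4)

1.85


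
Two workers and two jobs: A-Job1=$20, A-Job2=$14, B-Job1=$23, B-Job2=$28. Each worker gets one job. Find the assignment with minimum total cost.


Option 1: A->1 + B->2 = $20 + $28 = $48
Option 2: A->2 + B->1 = $14 + $23 = $37
Min cost = min($48, $37) = $37

$37


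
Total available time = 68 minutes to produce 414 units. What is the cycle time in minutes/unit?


Formula: CT = Available Time / Number of Units
CT = 68 min / 414 units
CT = 0.16 min/unit

0.16 min/unit


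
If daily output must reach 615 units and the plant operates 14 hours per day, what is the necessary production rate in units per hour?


Formula: Production Rate = Daily Demand / Available Hours
Rate = 615 units/day / 14 hours/day
Rate = 43.9 units/hour

43.9 units/hour


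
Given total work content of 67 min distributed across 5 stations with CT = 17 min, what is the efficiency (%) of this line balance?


Formula: Efficiency = Sum of Task Times / (N_stations * CT) * 100
Total station capacity = 5 stations * 17 min = 85 min
Efficiency = 67 / 85 * 100 = 78.8%

78.8%


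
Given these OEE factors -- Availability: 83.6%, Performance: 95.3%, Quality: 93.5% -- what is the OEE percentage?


Formula: OEE = Availability * Performance * Quality / 10000
A * P = 83.6% * 95.3% / 100 = 79.67%
OEE = 79.67% * 93.5% / 100 = 74.5%

74.5%


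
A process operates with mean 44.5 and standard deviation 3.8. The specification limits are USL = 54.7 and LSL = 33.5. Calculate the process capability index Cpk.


Cpu = (54.7 - 44.5) / (3 * 3.8) = 0.89
Cpl = (44.5 - 33.5) / (3 * 3.8) = 0.96
Cpk = min(0.89, 0.96) = 0.89

0.89


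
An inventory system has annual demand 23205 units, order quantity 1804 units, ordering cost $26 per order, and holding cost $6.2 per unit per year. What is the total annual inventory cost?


TC = 23205/1804 * 26 + 1804/2 * 6.2

$5926.84


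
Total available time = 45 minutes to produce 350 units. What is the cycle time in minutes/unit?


Formula: CT = Available Time / Number of Units
CT = 45 min / 350 units
CT = 0.13 min/unit

0.13 min/unit


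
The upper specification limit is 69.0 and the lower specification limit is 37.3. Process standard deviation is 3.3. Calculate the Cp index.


Cp = (69.0 - 37.3) / (6 * 3.3)

1.6


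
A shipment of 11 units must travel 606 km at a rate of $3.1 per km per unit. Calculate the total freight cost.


TC = dist * cost * units = 606 * 3.1 * 11 = $20664.60

$20664.60


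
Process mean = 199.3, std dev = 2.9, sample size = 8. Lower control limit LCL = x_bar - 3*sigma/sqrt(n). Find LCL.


LCL = 199.3 - 3 * 2.9 / sqrt(8)

196.22


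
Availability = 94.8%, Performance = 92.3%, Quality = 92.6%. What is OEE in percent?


Formula: OEE = Availability * Performance * Quality / 10000
A * P = 94.8% * 92.3% / 100 = 87.5%
OEE = 87.5% * 92.6% / 100 = 81.0%

81.0%


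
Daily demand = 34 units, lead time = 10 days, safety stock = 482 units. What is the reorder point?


Formula: ROP = (Daily Demand * Lead Time) + Safety Stock
Demand during lead time = 34 * 10 = 340 units
ROP = 340 + 482 = 822 units

822 units


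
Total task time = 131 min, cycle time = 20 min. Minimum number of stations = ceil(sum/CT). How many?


Formula: N_min = ceil(Sum of Task Times / Cycle Time)
N_min = ceil(131 min / 20 min) = ceil(6.55)
N_min = 7 stations

7


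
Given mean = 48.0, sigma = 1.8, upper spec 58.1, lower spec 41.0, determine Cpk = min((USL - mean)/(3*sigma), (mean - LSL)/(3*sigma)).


Cpu = (58.1 - 48.0) / (3 * 1.8) = 1.87
Cpl = (48.0 - 41.0) / (3 * 1.8) = 1.3
Cpk = min(1.87, 1.3) = 1.3

1.3


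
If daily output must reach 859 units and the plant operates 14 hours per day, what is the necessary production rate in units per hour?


Formula: Production Rate = Daily Demand / Available Hours
Rate = 859 units/day / 14 hours/day
Rate = 61.4 units/hour

61.4 units/hour


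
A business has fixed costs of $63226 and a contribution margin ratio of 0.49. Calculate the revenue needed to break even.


Formula: BER = Fixed Costs / Contribution Margin Ratio
BER = $63226 / 0.49
BER = $129032.65 (to the nearest cent)

$129032.65


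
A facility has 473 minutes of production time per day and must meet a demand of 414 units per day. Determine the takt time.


Formula: Takt Time = Available Production Time / Customer Demand
Takt = 473 min/day / 414 units/day
Takt = 1.14 min/unit

1.14 min/unit


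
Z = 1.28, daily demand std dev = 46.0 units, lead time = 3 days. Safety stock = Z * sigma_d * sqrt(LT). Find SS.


Formula: SS = z * sigma_d * sqrt(LT)
sqrt(LT) = sqrt(3) = 1.7321
SS = 1.28 * 46.0 * 1.7321
SS = 102.0 units

102.0 units


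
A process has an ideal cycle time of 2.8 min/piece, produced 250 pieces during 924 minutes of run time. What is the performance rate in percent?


Formula: Performance = (Ideal CT * Total Count) / Run Time * 100
Ideal output time = 2.8 * 250 = 700.0 min
Performance = 700.0 / 924 * 100 = 75.8%

75.8%


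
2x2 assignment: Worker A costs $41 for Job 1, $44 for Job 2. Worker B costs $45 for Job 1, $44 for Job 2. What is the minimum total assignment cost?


Option 1: A->1 + B->2 = $41 + $44 = $85
Option 2: A->2 + B->1 = $44 + $45 = $89
Min cost = min($85, $89) = $85

$85


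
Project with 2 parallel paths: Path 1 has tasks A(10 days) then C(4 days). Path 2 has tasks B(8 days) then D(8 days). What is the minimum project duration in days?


Path 1 = 10 + 4 = 14 days
Path 2 = 8 + 8 = 16 days
Duration = max(14, 16) = 16 days

16 days


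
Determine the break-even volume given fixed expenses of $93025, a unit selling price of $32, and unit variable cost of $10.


Formula: BEQ = Fixed Costs / (Price - Variable Cost)
Contribution margin = $32 - $10 = $22/unit
BEQ = ceil($93025 / $22/unit) = ceil(4228.41) = 4229 units

4229 units


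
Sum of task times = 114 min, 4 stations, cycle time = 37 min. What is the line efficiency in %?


Formula: Efficiency = Sum of Task Times / (N_stations * CT) * 100
Total station capacity = 4 stations * 37 min = 148 min
Efficiency = 114 / 148 * 100 = 77.0%

77.0%


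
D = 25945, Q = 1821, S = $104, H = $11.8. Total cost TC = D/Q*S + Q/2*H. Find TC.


TC = 25945/1821 * 104 + 1821/2 * 11.8

$12225.66


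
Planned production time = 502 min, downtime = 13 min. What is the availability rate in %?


Formula: Availability = (Planned Time - Downtime) / Planned Time * 100
Uptime = 502 - 13 = 489 min
Availability = 489 / 502 * 100 = 97.4%

97.4%


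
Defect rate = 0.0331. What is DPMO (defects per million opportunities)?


DPMO = defect_rate * 1000000 = 0.0331 * 1000000

33100


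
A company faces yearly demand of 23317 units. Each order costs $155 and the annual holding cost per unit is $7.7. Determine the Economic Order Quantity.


Formula: EOQ = sqrt(2 * D * S / H)
Numerator: 2 * 23317 * 155 = 7228270
2DS/H = 7228270 / 7.7 = 938736.4
EOQ = sqrt(938736.4) = 968.9 units

968.9 units


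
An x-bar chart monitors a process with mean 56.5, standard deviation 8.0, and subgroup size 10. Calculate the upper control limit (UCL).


UCL = 56.5 + 3 * 8.0 / sqrt(10)

64.09


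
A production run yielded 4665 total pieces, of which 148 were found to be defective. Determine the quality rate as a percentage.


Formula: Quality Rate = Good Pieces / Total Pieces * 100
Good pieces = 4665 - 148 = 4517
QR = 4517 / 4665 * 100 = 96.8%

96.8%


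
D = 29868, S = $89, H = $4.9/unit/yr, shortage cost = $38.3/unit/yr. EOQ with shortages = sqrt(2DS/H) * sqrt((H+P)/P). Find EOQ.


Formula: EOQ* = sqrt(2DS/H) * sqrt((H+P)/P)
Base EOQ = sqrt(2*29868*89/4.9) = 1041.63 units
Correction = sqrt((4.9+38.3)/38.3) = 1.06204
EOQ* = 1041.63 * 1.06204 = 1106.3 units

1106.3 units


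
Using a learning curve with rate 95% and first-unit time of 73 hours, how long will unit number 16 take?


Formula: T_n = T_1 * (learning_rate)^(log2(n)) where learning_rate = rate/100
Doublings = log2(16) = 4
T_n = 73 * 0.95^4
T_n = 73 * 0.8145 = 59.5 hours

59.5 hours


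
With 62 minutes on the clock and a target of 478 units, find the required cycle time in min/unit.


Formula: CT = Available Time / Number of Units
CT = 62 min / 478 units
CT = 0.13 min/unit

0.13 min/unit


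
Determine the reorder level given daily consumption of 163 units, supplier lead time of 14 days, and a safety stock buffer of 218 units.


Formula: ROP = (Daily Demand * Lead Time) + Safety Stock
Demand during lead time = 163 * 14 = 2282 units
ROP = 2282 + 218 = 2500 units

2500 units


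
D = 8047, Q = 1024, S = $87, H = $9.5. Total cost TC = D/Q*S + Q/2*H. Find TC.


TC = 8047/1024 * 87 + 1024/2 * 9.5

$5547.68


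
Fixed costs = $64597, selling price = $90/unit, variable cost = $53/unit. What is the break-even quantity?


Formula: BEQ = Fixed Costs / (Price - Variable Cost)
Contribution margin = $90 - $53 = $37/unit
BEQ = ceil($64597 / $37/unit) = ceil(1745.86) = 1746 units

1746 units


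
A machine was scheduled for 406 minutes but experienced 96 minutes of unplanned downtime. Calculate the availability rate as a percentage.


Formula: Availability = (Planned Time - Downtime) / Planned Time * 100
Uptime = 406 - 96 = 310 min
Availability = 310 / 406 * 100 = 76.4%

76.4%


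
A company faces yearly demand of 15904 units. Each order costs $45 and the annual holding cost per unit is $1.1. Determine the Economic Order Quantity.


Formula: EOQ = sqrt(2 * D * S / H)
Numerator: 2 * 15904 * 45 = 1431360
2DS/H = 1431360 / 1.1 = 1301236.4
EOQ = sqrt(1301236.4) = 1140.7 units

1140.7 units


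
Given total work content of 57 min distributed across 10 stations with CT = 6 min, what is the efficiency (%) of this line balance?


Formula: Efficiency = Sum of Task Times / (N_stations * CT) * 100
Total station capacity = 10 stations * 6 min = 60 min
Efficiency = 57 / 60 * 100 = 95.0%

95.0%


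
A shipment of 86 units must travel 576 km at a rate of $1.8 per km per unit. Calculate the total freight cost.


TC = dist * cost * units = 576 * 1.8 * 86 = $89164.80

$89164.80


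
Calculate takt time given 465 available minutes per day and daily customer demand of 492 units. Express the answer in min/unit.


Formula: Takt Time = Available Production Time / Customer Demand
Takt = 465 min/day / 492 units/day
Takt = 0.95 min/unit

0.95 min/unit


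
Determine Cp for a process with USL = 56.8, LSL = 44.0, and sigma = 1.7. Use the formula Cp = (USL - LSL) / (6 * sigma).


Cp = (56.8 - 44.0) / (6 * 1.7)

1.25


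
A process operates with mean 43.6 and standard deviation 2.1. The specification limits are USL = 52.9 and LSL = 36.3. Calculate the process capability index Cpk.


Cpu = (52.9 - 43.6) / (3 * 2.1) = 1.48
Cpl = (43.6 - 36.3) / (3 * 2.1) = 1.16
Cpk = min(1.48, 1.16) = 1.16

1.16


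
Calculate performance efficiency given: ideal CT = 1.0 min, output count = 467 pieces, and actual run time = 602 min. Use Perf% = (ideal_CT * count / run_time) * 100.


Formula: Performance = (Ideal CT * Total Count) / Run Time * 100
Ideal output time = 1.0 * 467 = 467.0 min
Performance = 467.0 / 602 * 100 = 77.6%

77.6%


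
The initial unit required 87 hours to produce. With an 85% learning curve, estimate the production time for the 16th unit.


Formula: T_n = T_1 * (learning_rate)^(log2(n)) where learning_rate = rate/100
Doublings = log2(16) = 4
T_n = 87 * 0.85^4
T_n = 87 * 0.522 = 45.4 hours

45.4 hours


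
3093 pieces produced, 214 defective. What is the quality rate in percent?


Formula: Quality Rate = Good Pieces / Total Pieces * 100
Good pieces = 3093 - 214 = 2879
QR = 2879 / 3093 * 100 = 93.1%

93.1%


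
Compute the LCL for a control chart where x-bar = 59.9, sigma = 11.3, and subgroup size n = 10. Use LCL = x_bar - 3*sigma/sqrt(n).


LCL = 59.9 - 3 * 11.3 / sqrt(10)

49.18


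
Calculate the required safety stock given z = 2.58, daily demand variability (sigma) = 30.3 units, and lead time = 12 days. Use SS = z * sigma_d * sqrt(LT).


Formula: SS = z * sigma_d * sqrt(LT)
sqrt(LT) = sqrt(12) = 3.4641
SS = 2.58 * 30.3 * 3.4641
SS = 270.8 units

270.8 units


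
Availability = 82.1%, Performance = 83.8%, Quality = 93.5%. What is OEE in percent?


Formula: OEE = Availability * Performance * Quality / 10000
A * P = 82.1% * 83.8% / 100 = 68.8%
OEE = 68.8% * 93.5% / 100 = 64.3%

64.3%


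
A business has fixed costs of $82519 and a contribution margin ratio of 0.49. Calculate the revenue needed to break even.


Formula: BER = Fixed Costs / Contribution Margin Ratio
BER = $82519 / 0.49
BER = $168406.12 (to the nearest cent)

$168406.12


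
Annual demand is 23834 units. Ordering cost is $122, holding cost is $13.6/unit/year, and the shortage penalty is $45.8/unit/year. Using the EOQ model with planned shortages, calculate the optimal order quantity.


Formula: EOQ* = sqrt(2DS/H) * sqrt((H+P)/P)
Base EOQ = sqrt(2*23834*122/13.6) = 653.92 units
Correction = sqrt((13.6+45.8)/45.8) = 1.13883
EOQ* = 653.92 * 1.13883 = 744.7 units

744.7 units


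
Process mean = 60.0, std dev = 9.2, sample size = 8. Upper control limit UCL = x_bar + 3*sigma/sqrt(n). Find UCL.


UCL = 60.0 + 3 * 9.2 / sqrt(8)

69.76


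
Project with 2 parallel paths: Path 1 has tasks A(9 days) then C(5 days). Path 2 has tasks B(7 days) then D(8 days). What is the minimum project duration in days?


Path 1 = 9 + 5 = 14 days
Path 2 = 7 + 8 = 15 days
Duration = max(14, 15) = 15 days

15 days


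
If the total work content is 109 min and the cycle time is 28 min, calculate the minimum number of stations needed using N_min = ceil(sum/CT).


Formula: N_min = ceil(Sum of Task Times / Cycle Time)
N_min = ceil(109 min / 28 min) = ceil(3.8929)
N_min = 4 stations

4


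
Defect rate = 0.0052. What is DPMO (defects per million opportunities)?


DPMO = defect_rate * 1000000 = 0.0052 * 1000000

5200


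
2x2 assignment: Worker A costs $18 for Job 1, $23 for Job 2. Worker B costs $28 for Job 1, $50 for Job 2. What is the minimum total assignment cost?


Option 1: A->1 + B->2 = $18 + $50 = $68
Option 2: A->2 + B->1 = $23 + $28 = $51
Min cost = min($68, $51) = $51

$51
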